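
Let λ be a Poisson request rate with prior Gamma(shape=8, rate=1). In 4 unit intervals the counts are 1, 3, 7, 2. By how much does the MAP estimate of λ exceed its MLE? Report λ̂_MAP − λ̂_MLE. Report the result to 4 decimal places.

MAP − MLE = 0.7500

Σxᵢ = 13. Posterior is Gamma(21, 5); MAP = (21−1)/5 = 20/5 ≈ 4.00000.
MLE = x̄ = 13/4 ≈ 3.25000.
Difference = 20/5 − 13/4 = 3/4 ≈ 0.7500.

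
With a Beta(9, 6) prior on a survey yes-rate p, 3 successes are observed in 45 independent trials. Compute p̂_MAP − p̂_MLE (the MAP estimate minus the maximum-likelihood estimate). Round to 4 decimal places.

MAP − MLE = 0.1230

Posterior is Beta(12, 48); MAP = (12−1)/(60−2) = 11/58 ≈ 0.18966.
MLE ignores the prior: p̂_MLE = k/n = 3/45 ≈ 0.06667.
Difference = 11/58 − 3/45 = 107/870 ≈ 0.1230.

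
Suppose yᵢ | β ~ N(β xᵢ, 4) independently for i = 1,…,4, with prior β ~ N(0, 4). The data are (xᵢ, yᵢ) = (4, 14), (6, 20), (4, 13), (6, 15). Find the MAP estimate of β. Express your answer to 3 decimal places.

β̂_MAP = 3.029

log p(β | y) = −Σ(yᵢ − βxᵢ)²/(2·4) − β²/(2·4) + const.
Setting the derivative to zero: Σxᵢ(yᵢ − βxᵢ)/4 − β/4 = 0, so β = Σxᵢyᵢ / (Σxᵢ² + σ²/τ²).
Σxᵢyᵢ = 4·14 + 6·20 + 4·13 + 6·15 = 318; Σxᵢ² = 104; σ²/τ² = 1.
β̂_MAP = 318 / (104 + 1) = 318/105 ≈ 3.029.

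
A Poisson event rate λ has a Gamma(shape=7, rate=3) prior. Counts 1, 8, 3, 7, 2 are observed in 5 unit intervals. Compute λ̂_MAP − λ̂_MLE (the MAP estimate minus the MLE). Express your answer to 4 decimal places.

MAP − MLE = -0.8250

Σxᵢ = 21. Posterior is Gamma(28, 8); MAP = (28−1)/8 = 27/8 ≈ 3.37500.
MLE = x̄ = 21/5 ≈ 4.20000.
Difference = 27/8 − 21/5 = -33/40 ≈ -0.8250.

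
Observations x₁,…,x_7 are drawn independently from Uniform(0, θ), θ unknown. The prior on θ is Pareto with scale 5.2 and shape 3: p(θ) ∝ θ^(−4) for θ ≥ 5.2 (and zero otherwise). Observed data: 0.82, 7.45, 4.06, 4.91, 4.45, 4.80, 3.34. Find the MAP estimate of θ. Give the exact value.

The Uniform(0, θ) likelihood is θ^(−n) for θ ≥ max(xᵢ), zero otherwise. Here max(xᵢ) = 7.45.
Posterior ∝ θ^(−4) · θ^(−7) = θ^(−11) on θ ≥ max(5.2, 7.45) = 7.45.
This density is strictly decreasing in θ, so the posterior mode lies at the lower boundary of the support.

θ̂_MAP = 7.45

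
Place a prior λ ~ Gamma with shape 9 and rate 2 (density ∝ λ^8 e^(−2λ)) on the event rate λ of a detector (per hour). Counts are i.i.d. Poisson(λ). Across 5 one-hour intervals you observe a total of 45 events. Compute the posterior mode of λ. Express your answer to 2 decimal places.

λ̂_MAP = 7.57

Σxᵢ = 45, n = 5.
Posterior ∝ λ^8e^(−2λ) · λ^45e^(−5λ) = λ^53e^(−7λ), i.e. Gamma(shape=54, rate=7).
The mode of a Gamma(a, b) with a ≥ 1 (shape–rate) is (a−1)/b = 53/7 ≈ 7.57.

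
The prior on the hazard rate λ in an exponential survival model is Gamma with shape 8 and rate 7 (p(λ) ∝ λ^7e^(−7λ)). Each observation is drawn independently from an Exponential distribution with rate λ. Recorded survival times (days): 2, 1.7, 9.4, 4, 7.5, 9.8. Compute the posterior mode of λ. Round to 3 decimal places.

λ̂_MAP = 0.314

The Exponential(rate=λ) likelihood is ∝ λ^n e^(−λΣtᵢ). Here n = 6 and Σtᵢ = 2 + 1.7 + 9.4 + 4 + 7.5 + 9.8 = 34.4.
Posterior ∝ λ^7e^(−7λ) · λ^6e^(−34.4λ) = λ^13e^(−41.4λ), i.e. Gamma(14, 41.4).
Mode = (a−1)/b = 13/41.4 ≈ 0.314.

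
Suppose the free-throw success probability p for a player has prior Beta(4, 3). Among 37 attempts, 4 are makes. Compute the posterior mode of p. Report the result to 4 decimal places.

Prior: Beta(4, 3).
Data: 4 successes in 37 trials. The binomial likelihood contributes p^4(1−p)^33, so the posterior is Beta(4+4, 3+33) = Beta(8, 36).
For Beta(a, b) with a, b > 1 the mode is (a−1)/(a+b−2) = 7/42 ≈ 0.1667.

p̂_MAP = 0.1667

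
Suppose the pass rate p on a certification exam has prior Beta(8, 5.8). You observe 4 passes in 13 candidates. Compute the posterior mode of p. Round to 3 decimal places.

p̂_MAP = 0.444

Prior: Beta(8, 5.8).
Data: 4 successes in 13 trials. The binomial likelihood contributes p^4(1−p)^9, so the posterior is Beta(8+4, 5.8+9) = Beta(12, 14.8).
For Beta(a, b) with a, b > 1 the mode is (a−1)/(a+b−2) = 11/24.8 ≈ 0.444.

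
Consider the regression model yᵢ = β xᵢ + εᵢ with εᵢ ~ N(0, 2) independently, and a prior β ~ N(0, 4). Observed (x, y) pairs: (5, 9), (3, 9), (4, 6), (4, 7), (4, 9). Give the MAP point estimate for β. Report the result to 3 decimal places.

β̂_MAP = 1.939

log p(β | y) = −Σ(yᵢ − βxᵢ)²/(2·2) − β²/(2·4) + const.
Setting the derivative to zero: Σxᵢ(yᵢ − βxᵢ)/2 − β/4 = 0, so β = Σxᵢyᵢ / (Σxᵢ² + σ²/τ²).
Σxᵢyᵢ = 5·9 + 3·9 + 4·6 + 4·7 + 4·9 = 160; Σxᵢ² = 82; σ²/τ² = 0.5.
β̂_MAP = 160 / (82 + 0.5) = 160/82.5 ≈ 1.939.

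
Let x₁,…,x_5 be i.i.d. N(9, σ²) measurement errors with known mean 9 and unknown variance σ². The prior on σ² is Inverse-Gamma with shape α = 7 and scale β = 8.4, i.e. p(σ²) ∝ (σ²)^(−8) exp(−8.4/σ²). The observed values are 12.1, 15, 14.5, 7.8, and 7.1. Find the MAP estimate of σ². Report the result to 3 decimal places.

Sum of squared deviations about the known mean: SS = (12.1−9)² + (15−9)² + (14.5−9)² + (7.8−9)² + (7.1−9)² = 80.91.
The Normal likelihood contributes (σ²)^(−n/2) exp(−SS/(2σ²)), so the posterior is Inverse-Gamma(α + n/2, β + SS/2) = Inverse-Gamma(9.5, 48.855).
The mode of Inverse-Gamma(a, b) is b/(a+1) = 48.855/10.5 ≈ 4.653.

σ̂²_MAP = 4.653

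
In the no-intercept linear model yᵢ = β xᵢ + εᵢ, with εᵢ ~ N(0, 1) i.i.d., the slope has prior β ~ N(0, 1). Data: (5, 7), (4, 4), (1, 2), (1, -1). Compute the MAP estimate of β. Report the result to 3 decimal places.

β̂_MAP = 1.182

log p(β | y) = −Σ(yᵢ − βxᵢ)²/(2·1) − β²/(2·1) + const.
Setting the derivative to zero: Σxᵢ(yᵢ − βxᵢ)/1 − β/1 = 0, so β = Σxᵢyᵢ / (Σxᵢ² + σ²/τ²).
Σxᵢyᵢ = 5·7 + 4·4 + 1·2 + 1·(-1) = 52; Σxᵢ² = 43; σ²/τ² = 1.
β̂_MAP = 52 / (43 + 1) = 52/44 ≈ 1.182.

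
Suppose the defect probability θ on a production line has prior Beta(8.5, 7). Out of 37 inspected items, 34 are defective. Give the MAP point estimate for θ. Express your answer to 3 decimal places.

θ̂_MAP = 0.822

Prior: Beta(8.5, 7).
Data: 34 successes in 37 trials. The binomial likelihood contributes θ^34(1−θ)^3, so the posterior is Beta(8.5+34, 7+3) = Beta(42.5, 10).
For Beta(a, b) with a, b > 1 the mode is (a−1)/(a+b−2) = 41.5/50.5 ≈ 0.822.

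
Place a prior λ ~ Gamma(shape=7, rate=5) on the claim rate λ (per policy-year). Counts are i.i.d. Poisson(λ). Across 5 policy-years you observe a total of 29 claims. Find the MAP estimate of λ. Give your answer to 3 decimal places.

Σxᵢ = 29, n = 5.
Posterior ∝ λ^6e^(−5λ) · λ^29e^(−5λ) = λ^35e^(−10λ), i.e. Gamma(shape=36, rate=10).
The mode of a Gamma(a, b) with a ≥ 1 (shape–rate) is (a−1)/b = 35/10 ≈ 3.500.

λ̂_MAP = 3.500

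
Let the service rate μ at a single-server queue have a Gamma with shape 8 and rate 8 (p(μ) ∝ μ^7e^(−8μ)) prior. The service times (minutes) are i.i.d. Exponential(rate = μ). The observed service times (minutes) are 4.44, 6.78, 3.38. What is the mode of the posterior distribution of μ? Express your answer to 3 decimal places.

The Exponential(rate=μ) likelihood is ∝ μ^n e^(−μΣtᵢ). Here n = 3 and Σtᵢ = 4.44 + 6.78 + 3.38 = 14.60.
Posterior ∝ μ^7e^(−8μ) · μ^3e^(−14.60μ) = μ^10e^(−22.60μ), i.e. Gamma(11, 22.60).
Mode = (a−1)/b = 10/22.60 ≈ 0.442.

μ̂_MAP = 0.442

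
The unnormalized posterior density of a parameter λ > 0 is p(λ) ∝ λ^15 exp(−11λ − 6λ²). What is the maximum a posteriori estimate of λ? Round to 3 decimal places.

λ̂_MAP = 0.750

ℓ'(λ) = 15/λ − 11 − 12λ. Setting this to zero and multiplying by λ: 12λ² + 11λ − 15 = 0.
λ = (−11 + √(11² + 4·12·15)) / (2·12) = (−11 + √841) / 24 = (−11 + 29)/24 = 3/4.
ℓ''(λ) = −15/λ² − 12 < 0, confirming a maximum.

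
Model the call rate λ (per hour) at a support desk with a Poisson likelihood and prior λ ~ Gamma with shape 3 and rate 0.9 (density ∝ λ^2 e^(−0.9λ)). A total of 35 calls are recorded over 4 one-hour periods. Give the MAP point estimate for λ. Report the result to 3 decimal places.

Σxᵢ = 35, n = 4.
Posterior ∝ λ^2e^(−0.9λ) · λ^35e^(−4λ) = λ^37e^(−4.9λ), i.e. Gamma(shape=38, rate=4.9).
The mode of a Gamma(a, b) with a ≥ 1 (shape–rate) is (a−1)/b = 37/4.9 ≈ 7.551.

λ̂_MAP = 7.551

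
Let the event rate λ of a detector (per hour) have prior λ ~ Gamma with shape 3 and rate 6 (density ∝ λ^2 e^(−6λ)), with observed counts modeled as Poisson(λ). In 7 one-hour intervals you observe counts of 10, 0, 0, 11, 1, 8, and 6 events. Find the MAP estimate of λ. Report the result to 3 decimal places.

λ̂_MAP = 2.923

Σxᵢ = 10+0+0+11+1+8+6 = 36, with n = 7.
Posterior ∝ λ^2e^(−6λ) · λ^36e^(−7λ) = λ^38e^(−13λ), i.e. Gamma(shape=39, rate=13).
The mode of a Gamma(a, b) with a ≥ 1 (shape–rate) is (a−1)/b = 38/13 ≈ 2.923.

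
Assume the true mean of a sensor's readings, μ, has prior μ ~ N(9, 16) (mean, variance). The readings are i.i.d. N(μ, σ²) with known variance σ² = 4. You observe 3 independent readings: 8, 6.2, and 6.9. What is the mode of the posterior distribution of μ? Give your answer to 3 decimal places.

n = 3; x̄ = (8 + 6.2 + 6.9)/3 = 21.1/3 = 211/30 ≈ 7.0333.
For a Normal prior and Normal likelihood with known variance, the posterior is Normal; its mode equals its mean, the precision-weighted average.
Prior precision 1/σ₀² = 1/16 = 0.0625; data precision n/σ² = 3/4 = 0.75.
μ̂ = (0.0625·9 + 0.75·(211/30)) / (0.0625 + 0.75) = 5.8375/0.8125 = 467/65 ≈ 7.185.

μ̂_MAP = 7.185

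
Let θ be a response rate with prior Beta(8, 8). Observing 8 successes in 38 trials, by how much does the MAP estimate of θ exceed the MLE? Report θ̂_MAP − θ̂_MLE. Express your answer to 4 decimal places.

MAP − MLE = 0.0779

Posterior is Beta(16, 38); MAP = (16−1)/(54−2) = 15/52 ≈ 0.28846.
MLE ignores the prior: θ̂_MLE = k/n = 8/38 ≈ 0.21053.
Difference = 15/52 − 8/38 = 77/988 ≈ 0.0779.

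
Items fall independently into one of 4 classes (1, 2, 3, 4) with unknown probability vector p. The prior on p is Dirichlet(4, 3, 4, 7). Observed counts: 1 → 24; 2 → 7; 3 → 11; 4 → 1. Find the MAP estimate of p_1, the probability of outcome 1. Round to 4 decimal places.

MAP estimate: 0.4737

The posterior is Dirichlet(αᵢ + nᵢ) = Dirichlet(28, 10, 15, 8).
For a Dirichlet(a₁,…,a_K) with all aᵢ > 1, the mode has j-th component (aⱼ − 1)/(Σaᵢ − K).
Here Σaᵢ = 61 and K = 4, so p_1 = (28 − 1)/(61 − 4) = 27/57 ≈ 0.4737.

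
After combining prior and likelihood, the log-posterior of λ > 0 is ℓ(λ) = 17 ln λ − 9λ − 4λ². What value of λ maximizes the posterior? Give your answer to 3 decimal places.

ℓ'(λ) = 17/λ − 9 − 8λ. Setting this to zero and multiplying by λ: 8λ² + 9λ − 17 = 0.
λ = (−9 + √(9² + 4·8·17)) / (2·8) = (−9 + √625) / 16 = (−9 + 25)/16 = 1.
ℓ''(λ) = −17/λ² − 8 < 0, confirming a maximum.

λ̂_MAP = 1.000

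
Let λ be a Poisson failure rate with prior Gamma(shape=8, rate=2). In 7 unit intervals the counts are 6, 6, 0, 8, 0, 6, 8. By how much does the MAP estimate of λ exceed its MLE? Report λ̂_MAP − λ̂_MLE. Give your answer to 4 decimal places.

MAP − MLE = -0.3016

Σxᵢ = 34. Posterior is Gamma(42, 9); MAP = (42−1)/9 = 41/9 ≈ 4.55556.
MLE = x̄ = 34/7 ≈ 4.85714.
Difference = 41/9 − 34/7 = -19/63 ≈ -0.3016.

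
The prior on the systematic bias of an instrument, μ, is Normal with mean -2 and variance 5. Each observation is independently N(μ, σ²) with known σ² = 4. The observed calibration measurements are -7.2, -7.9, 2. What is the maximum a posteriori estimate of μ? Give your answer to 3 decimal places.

n = 3; x̄ = ((-7.2) + (-7.9) + 2)/3 = -13.1/3 = -131/30 ≈ -4.3667.
For a Normal prior and Normal likelihood with known variance, the posterior is Normal; its mode equals its mean, the precision-weighted average.
Prior precision 1/σ₀² = 1/5 = 0.2; data precision n/σ² = 3/4 = 0.75.
μ̂ = (0.2·(-2) + 0.75·(-131/30)) / (0.2 + 0.75) = (-3.675)/0.95 = -147/38 ≈ -3.868.

μ̂_MAP = -3.868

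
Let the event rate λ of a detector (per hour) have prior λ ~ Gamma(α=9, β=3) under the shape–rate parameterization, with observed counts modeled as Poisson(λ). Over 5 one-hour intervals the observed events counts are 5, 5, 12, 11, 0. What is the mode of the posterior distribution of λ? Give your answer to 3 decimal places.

λ̂_MAP = 5.125

Σxᵢ = 5+5+12+11+0 = 33, with n = 5.
Posterior ∝ λ^8e^(−3λ) · λ^33e^(−5λ) = λ^41e^(−8λ), i.e. Gamma(shape=42, rate=8).
The mode of a Gamma(a, b) with a ≥ 1 (shape–rate) is (a−1)/b = 41/8 ≈ 5.125.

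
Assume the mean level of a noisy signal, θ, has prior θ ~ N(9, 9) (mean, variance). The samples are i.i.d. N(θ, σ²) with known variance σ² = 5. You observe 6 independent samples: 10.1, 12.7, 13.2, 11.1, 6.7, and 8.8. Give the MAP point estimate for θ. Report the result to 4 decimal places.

n = 6; x̄ = (10.1 + 12.7 + 13.2 + 11.1 + 6.7 + 8.8)/6 = 62.6/6 = 313/30 ≈ 10.4333.
For a Normal prior and Normal likelihood with known variance, the posterior is Normal; its mode equals its mean, the precision-weighted average.
Prior precision 1/σ₀² = 1/9; data precision n/σ² = 6/5 = 1.2.
θ̂ = ((1/9)·9 + 1.2·(313/30)) / (1/9 + 1.2) = 13.52/(59/45) = 3042/295 ≈ 10.3119.

θ̂_MAP = 10.3119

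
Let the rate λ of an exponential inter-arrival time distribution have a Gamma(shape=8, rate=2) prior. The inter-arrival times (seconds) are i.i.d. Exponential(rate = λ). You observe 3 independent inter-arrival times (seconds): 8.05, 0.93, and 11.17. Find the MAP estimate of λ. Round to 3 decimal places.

λ̂_MAP = 0.451

The Exponential(rate=λ) likelihood is ∝ λ^n e^(−λΣtᵢ). Here n = 3 and Σtᵢ = 8.05 + 0.93 + 11.17 = 20.15.
Posterior ∝ λ^7e^(−2λ) · λ^3e^(−20.15λ) = λ^10e^(−22.15λ), i.e. Gamma(11, 22.15).
Mode = (a−1)/b = 10/22.15 ≈ 0.451.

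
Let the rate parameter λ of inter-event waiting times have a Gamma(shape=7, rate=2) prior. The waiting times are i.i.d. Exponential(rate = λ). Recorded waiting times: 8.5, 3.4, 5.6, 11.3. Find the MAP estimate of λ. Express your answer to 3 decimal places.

λ̂_MAP = 0.325

The Exponential(rate=λ) likelihood is ∝ λ^n e^(−λΣtᵢ). Here n = 4 and Σtᵢ = 8.5 + 3.4 + 5.6 + 11.3 = 28.8.
Posterior ∝ λ^6e^(−2λ) · λ^4e^(−28.8λ) = λ^10e^(−30.8λ), i.e. Gamma(11, 30.8).
Mode = (a−1)/b = 10/30.8 ≈ 0.325.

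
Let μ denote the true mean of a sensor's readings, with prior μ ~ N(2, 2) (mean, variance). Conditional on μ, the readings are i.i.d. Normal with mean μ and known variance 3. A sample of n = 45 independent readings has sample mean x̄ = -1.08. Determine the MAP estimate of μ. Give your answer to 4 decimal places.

μ̂_MAP = -0.9806

n = 45, x̄ = -1.08.
For a Normal prior and Normal likelihood with known variance, the posterior is Normal; its mode equals its mean, the precision-weighted average.
Prior precision 1/σ₀² = 1/2 = 0.5; data precision n/σ² = 45/3 = 15.
μ̂ = (0.5·2 + 15·(-1.08)) / (0.5 + 15) = (-15.2)/15.5 = -152/155 ≈ -0.9806.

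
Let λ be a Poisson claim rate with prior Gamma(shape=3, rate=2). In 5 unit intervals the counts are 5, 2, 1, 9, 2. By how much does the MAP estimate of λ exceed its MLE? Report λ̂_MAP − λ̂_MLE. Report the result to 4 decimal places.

Σxᵢ = 19. Posterior is Gamma(22, 7); MAP = (22−1)/7 = 21/7 ≈ 3.00000.
MLE = x̄ = 19/5 ≈ 3.80000.
Difference = 21/7 − 19/5 = -4/5 ≈ -0.8000.

MAP − MLE = -0.8000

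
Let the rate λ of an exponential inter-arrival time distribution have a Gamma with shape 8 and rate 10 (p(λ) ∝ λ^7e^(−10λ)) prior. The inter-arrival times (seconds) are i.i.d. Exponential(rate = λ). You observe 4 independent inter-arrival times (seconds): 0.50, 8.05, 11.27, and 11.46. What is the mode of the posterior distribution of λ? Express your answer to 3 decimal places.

The Exponential(rate=λ) likelihood is ∝ λ^n e^(−λΣtᵢ). Here n = 4 and Σtᵢ = 0.50 + 8.05 + 11.27 + 11.46 = 31.28.
Posterior ∝ λ^7e^(−10λ) · λ^4e^(−31.28λ) = λ^11e^(−41.28λ), i.e. Gamma(12, 41.28).
Mode = (a−1)/b = 11/41.28 ≈ 0.266.

λ̂_MAP = 0.266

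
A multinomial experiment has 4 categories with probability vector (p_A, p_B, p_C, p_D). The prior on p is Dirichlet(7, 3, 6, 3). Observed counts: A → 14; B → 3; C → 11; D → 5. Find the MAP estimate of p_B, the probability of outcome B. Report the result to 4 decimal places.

The posterior is Dirichlet(αᵢ + nᵢ) = Dirichlet(21, 6, 17, 8).
For a Dirichlet(a₁,…,a_K) with all aᵢ > 1, the mode has j-th component (aⱼ − 1)/(Σaᵢ − K).
Here Σaᵢ = 52 and K = 4, so p_B = (6 − 1)/(52 − 4) = 5/48 ≈ 0.1042.

MAP estimate of p_B = 0.1042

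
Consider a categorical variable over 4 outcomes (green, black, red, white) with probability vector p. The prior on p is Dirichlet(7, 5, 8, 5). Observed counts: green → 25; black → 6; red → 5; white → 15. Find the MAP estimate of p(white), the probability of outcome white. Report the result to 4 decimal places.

MAP estimate of p(white) = 0.2639

The posterior is Dirichlet(αᵢ + nᵢ) = Dirichlet(32, 11, 13, 20).
For a Dirichlet(a₁,…,a_K) with all aᵢ > 1, the mode has j-th component (aⱼ − 1)/(Σaᵢ − K).
Here Σaᵢ = 76 and K = 4, so p(white) = (20 − 1)/(76 − 4) = 19/72 ≈ 0.2639.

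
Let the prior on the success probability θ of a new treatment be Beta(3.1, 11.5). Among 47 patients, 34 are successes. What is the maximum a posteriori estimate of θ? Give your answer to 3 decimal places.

Prior: Beta(3.1, 11.5).
Data: 34 successes in 47 trials. The binomial likelihood contributes θ^34(1−θ)^13, so the posterior is Beta(3.1+34, 11.5+13) = Beta(37.1, 24.5).
For Beta(a, b) with a, b > 1 the mode is (a−1)/(a+b−2) = 36.1/59.6 ≈ 0.606.

θ̂_MAP = 0.606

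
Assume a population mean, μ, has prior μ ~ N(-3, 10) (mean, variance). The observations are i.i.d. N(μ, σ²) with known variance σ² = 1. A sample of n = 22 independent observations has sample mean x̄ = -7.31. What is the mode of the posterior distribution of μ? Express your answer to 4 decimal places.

μ̂_MAP = -7.2905

n = 22, x̄ = -7.31.
For a Normal prior and Normal likelihood with known variance, the posterior is Normal; its mode equals its mean, the precision-weighted average.
Prior precision 1/σ₀² = 1/10 = 0.1; data precision n/σ² = 22/1 = 22.
μ̂ = (0.1·(-3) + 22·(-7.31)) / (0.1 + 22) = (-161.12)/22.1 = -8056/1105 ≈ -7.2905.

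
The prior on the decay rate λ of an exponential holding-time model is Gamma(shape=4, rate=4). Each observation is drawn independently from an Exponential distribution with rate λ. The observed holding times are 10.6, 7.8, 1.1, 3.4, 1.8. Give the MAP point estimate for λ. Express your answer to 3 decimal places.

λ̂_MAP = 0.279

The Exponential(rate=λ) likelihood is ∝ λ^n e^(−λΣtᵢ). Here n = 5 and Σtᵢ = 10.6 + 7.8 + 1.1 + 3.4 + 1.8 = 24.7.
Posterior ∝ λ^3e^(−4λ) · λ^5e^(−24.7λ) = λ^8e^(−28.7λ), i.e. Gamma(9, 28.7).
Mode = (a−1)/b = 8/28.7 ≈ 0.279.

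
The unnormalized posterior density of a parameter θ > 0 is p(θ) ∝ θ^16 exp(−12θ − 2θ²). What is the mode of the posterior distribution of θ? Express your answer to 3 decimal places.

ℓ'(θ) = 16/θ − 12 − 4θ. Setting this to zero and multiplying by θ: 4θ² + 12θ − 16 = 0.
θ = (−12 + √(12² + 4·4·16)) / (2·4) = (−12 + √400) / 8 = (−12 + 20)/8 = 1.
ℓ''(θ) = −16/θ² − 4 < 0, confirming a maximum.

θ̂_MAP = 1.000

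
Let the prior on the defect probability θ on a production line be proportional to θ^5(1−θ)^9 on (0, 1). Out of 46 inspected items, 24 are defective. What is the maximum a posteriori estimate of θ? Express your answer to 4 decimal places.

The prior density ∝ θ^5(1−θ)^9 is the kernel of Beta(6, 10).
Data: 24 successes in 46 trials. The binomial likelihood contributes θ^24(1−θ)^22, so the posterior is Beta(6+24, 10+22) = Beta(30, 32).
For Beta(a, b) with a, b > 1 the mode is (a−1)/(a+b−2) = 29/60 ≈ 0.4833.

θ̂_MAP = 0.4833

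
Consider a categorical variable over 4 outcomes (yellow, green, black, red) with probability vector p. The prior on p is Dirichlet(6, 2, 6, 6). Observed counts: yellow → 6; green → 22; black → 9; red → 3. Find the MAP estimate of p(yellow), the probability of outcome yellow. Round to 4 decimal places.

The posterior is Dirichlet(αᵢ + nᵢ) = Dirichlet(12, 24, 15, 9).
For a Dirichlet(a₁,…,a_K) with all aᵢ > 1, the mode has j-th component (aⱼ − 1)/(Σaᵢ − K).
Here Σaᵢ = 60 and K = 4, so p(yellow) = (12 − 1)/(60 − 4) = 11/56 ≈ 0.1964.

MAP estimate of p(yellow) = 0.1964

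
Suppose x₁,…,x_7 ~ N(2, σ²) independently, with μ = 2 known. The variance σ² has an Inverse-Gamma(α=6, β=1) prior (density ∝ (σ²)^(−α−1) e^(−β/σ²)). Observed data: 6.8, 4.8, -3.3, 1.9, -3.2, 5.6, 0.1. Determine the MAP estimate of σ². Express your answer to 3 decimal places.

Sum of squared deviations about the known mean: SS = (6.8−2)² + (4.8−2)² + (-3.3−2)² + (1.9−2)² + (-3.2−2)² + (5.6−2)² + (0.1−2)² = 102.59.
The Normal likelihood contributes (σ²)^(−n/2) exp(−SS/(2σ²)), so the posterior is Inverse-Gamma(α + n/2, β + SS/2) = Inverse-Gamma(9.5, 52.295).
The mode of Inverse-Gamma(a, b) is b/(a+1) = 52.295/10.5 ≈ 4.980.

σ̂²_MAP = 4.980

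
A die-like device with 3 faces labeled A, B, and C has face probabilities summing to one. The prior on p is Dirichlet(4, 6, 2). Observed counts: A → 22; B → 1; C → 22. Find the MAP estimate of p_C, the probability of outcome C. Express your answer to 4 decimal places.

MAP estimate of p_C = 0.4259

The posterior is Dirichlet(αᵢ + nᵢ) = Dirichlet(26, 7, 24).
For a Dirichlet(a₁,…,a_K) with all aᵢ > 1, the mode has j-th component (aⱼ − 1)/(Σaᵢ − K).
Here Σaᵢ = 57 and K = 3, so p_C = (24 − 1)/(57 − 3) = 23/54 ≈ 0.4259.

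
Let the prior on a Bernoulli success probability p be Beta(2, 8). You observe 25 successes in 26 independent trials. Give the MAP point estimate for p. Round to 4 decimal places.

Prior: Beta(2, 8).
Data: 25 successes in 26 trials. The binomial likelihood contributes p^25(1−p)^1, so the posterior is Beta(2+25, 8+1) = Beta(27, 9).
For Beta(a, b) with a, b > 1 the mode is (a−1)/(a+b−2) = 26/34 ≈ 0.7647.

p̂_MAP = 0.7647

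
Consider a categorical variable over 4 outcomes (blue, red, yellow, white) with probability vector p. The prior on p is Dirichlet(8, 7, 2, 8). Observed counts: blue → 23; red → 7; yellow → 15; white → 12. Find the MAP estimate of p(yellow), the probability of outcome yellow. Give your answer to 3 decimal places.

The posterior is Dirichlet(αᵢ + nᵢ) = Dirichlet(31, 14, 17, 20).
For a Dirichlet(a₁,…,a_K) with all aᵢ > 1, the mode has j-th component (aⱼ − 1)/(Σaᵢ − K).
Here Σaᵢ = 82 and K = 4, so p(yellow) = (17 − 1)/(82 − 4) = 16/78 ≈ 0.205.

MAP estimate of p(yellow) = 0.205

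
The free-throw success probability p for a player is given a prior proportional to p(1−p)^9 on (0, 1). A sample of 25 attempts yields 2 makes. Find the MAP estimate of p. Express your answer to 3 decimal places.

The prior density ∝ p(1−p)^9 is the kernel of Beta(2, 10).
Data: 2 successes in 25 trials. The binomial likelihood contributes p^2(1−p)^23, so the posterior is Beta(2+2, 10+23) = Beta(4, 33).
For Beta(a, b) with a, b > 1 the mode is (a−1)/(a+b−2) = 3/35 ≈ 0.086.

p̂_MAP = 0.086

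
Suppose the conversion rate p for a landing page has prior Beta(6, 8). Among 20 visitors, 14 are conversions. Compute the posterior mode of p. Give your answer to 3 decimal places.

p̂_MAP = 0.594

Prior: Beta(6, 8).
Data: 14 successes in 20 trials. The binomial likelihood contributes p^14(1−p)^6, so the posterior is Beta(6+14, 8+6) = Beta(20, 14).
For Beta(a, b) with a, b > 1 the mode is (a−1)/(a+b−2) = 19/32 ≈ 0.594.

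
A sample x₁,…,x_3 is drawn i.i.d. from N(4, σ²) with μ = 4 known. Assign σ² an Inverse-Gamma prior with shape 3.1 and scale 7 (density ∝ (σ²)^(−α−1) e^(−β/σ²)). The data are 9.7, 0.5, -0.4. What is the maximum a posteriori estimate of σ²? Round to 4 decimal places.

σ̂²_MAP = 6.9732

Sum of squared deviations about the known mean: SS = (9.7−4)² + (0.5−4)² + (-0.4−4)² = 64.1.
The Normal likelihood contributes (σ²)^(−n/2) exp(−SS/(2σ²)), so the posterior is Inverse-Gamma(α + n/2, β + SS/2) = Inverse-Gamma(4.6, 39.05).
The mode of Inverse-Gamma(a, b) is b/(a+1) = 39.05/5.6 ≈ 6.9732.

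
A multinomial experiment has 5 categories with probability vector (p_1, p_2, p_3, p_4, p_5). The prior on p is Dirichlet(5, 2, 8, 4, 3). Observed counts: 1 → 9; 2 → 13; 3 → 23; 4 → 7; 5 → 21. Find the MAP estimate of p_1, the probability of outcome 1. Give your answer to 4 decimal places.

The posterior is Dirichlet(αᵢ + nᵢ) = Dirichlet(14, 15, 31, 11, 24).
For a Dirichlet(a₁,…,a_K) with all aᵢ > 1, the mode has j-th component (aⱼ − 1)/(Σaᵢ − K).
Here Σaᵢ = 95 and K = 5, so p_1 = (14 − 1)/(95 − 5) = 13/90 ≈ 0.1444.

MAP estimate: 0.1444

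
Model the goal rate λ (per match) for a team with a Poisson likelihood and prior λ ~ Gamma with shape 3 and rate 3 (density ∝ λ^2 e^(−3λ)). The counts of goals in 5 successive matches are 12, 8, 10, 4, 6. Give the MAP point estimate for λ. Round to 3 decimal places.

Σxᵢ = 12+8+10+4+6 = 40, with n = 5.
Posterior ∝ λ^2e^(−3λ) · λ^40e^(−5λ) = λ^42e^(−8λ), i.e. Gamma(shape=43, rate=8).
The mode of a Gamma(a, b) with a ≥ 1 (shape–rate) is (a−1)/b = 42/8 ≈ 5.250.

λ̂_MAP = 5.250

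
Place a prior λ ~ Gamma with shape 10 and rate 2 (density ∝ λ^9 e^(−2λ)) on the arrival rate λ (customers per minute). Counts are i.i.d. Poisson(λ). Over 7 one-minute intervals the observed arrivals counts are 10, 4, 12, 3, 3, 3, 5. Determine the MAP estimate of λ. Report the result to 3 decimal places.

λ̂_MAP = 5.444

Σxᵢ = 10+4+12+3+3+3+5 = 40, with n = 7.
Posterior ∝ λ^9e^(−2λ) · λ^40e^(−7λ) = λ^49e^(−9λ), i.e. Gamma(shape=50, rate=9).
The mode of a Gamma(a, b) with a ≥ 1 (shape–rate) is (a−1)/b = 49/9 ≈ 5.444.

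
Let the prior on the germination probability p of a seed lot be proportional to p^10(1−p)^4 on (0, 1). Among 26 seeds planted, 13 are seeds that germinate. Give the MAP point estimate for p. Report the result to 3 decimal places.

The prior density ∝ p^10(1−p)^4 is the kernel of Beta(11, 5).
Data: 13 successes in 26 trials. The binomial likelihood contributes p^13(1−p)^13, so the posterior is Beta(11+13, 5+13) = Beta(24, 18).
For Beta(a, b) with a, b > 1 the mode is (a−1)/(a+b−2) = 23/40 ≈ 0.575.

p̂_MAP = 0.575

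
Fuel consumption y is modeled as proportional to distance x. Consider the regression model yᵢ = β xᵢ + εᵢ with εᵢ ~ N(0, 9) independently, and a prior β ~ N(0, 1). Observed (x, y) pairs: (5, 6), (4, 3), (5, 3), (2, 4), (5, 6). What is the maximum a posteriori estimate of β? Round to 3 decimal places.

β̂_MAP = 0.913

log p(β | y) = −Σ(yᵢ − βxᵢ)²/(2·9) − β²/(2·1) + const.
Setting the derivative to zero: Σxᵢ(yᵢ − βxᵢ)/9 − β/1 = 0, so β = Σxᵢyᵢ / (Σxᵢ² + σ²/τ²).
Σxᵢyᵢ = 5·6 + 4·3 + 5·3 + 2·4 + 5·6 = 95; Σxᵢ² = 95; σ²/τ² = 9.
β̂_MAP = 95 / (95 + 9) = 95/104 ≈ 0.913.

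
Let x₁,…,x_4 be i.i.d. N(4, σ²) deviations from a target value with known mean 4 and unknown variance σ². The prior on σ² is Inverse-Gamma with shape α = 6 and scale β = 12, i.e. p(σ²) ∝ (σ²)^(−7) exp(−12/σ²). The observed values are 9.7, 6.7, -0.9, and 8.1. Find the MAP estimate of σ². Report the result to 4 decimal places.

Sum of squared deviations about the known mean: SS = (9.7−4)² + (6.7−4)² + (-0.9−4)² + (8.1−4)² = 80.6.
The Normal likelihood contributes (σ²)^(−n/2) exp(−SS/(2σ²)), so the posterior is Inverse-Gamma(α + n/2, β + SS/2) = Inverse-Gamma(8, 52.3).
The mode of Inverse-Gamma(a, b) is b/(a+1) = 52.3/9 ≈ 5.8111.

σ̂²_MAP = 5.8111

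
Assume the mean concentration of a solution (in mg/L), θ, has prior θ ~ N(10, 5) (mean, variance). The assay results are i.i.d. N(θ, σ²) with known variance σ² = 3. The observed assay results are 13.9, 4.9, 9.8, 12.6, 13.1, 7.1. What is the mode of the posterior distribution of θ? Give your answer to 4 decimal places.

n = 6; x̄ = (13.9 + 4.9 + 9.8 + 12.6 + 13.1 + 7.1)/6 = 61.4/6 = 307/30 ≈ 10.2333.
For a Normal prior and Normal likelihood with known variance, the posterior is Normal; its mode equals its mean, the precision-weighted average.
Prior precision 1/σ₀² = 1/5 = 0.2; data precision n/σ² = 6/3 = 2.
θ̂ = (0.2·10 + 2·(307/30)) / (0.2 + 2) = (337/15)/2.2 = 337/33 ≈ 10.2121.

θ̂_MAP = 10.2121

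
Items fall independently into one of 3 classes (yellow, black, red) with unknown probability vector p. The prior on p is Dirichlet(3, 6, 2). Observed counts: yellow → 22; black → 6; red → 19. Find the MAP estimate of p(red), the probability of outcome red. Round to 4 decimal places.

The posterior is Dirichlet(αᵢ + nᵢ) = Dirichlet(25, 12, 21).
For a Dirichlet(a₁,…,a_K) with all aᵢ > 1, the mode has j-th component (aⱼ − 1)/(Σaᵢ − K).
Here Σaᵢ = 58 and K = 3, so p(red) = (21 − 1)/(58 − 3) = 20/55 ≈ 0.3636.

MAP estimate of p(red) = 0.3636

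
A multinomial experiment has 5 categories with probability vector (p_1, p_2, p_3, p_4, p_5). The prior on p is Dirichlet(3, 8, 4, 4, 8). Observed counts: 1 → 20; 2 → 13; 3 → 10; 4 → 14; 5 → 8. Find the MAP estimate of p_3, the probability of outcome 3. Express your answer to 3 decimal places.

The posterior is Dirichlet(αᵢ + nᵢ) = Dirichlet(23, 21, 14, 18, 16).
For a Dirichlet(a₁,…,a_K) with all aᵢ > 1, the mode has j-th component (aⱼ − 1)/(Σaᵢ − K).
Here Σaᵢ = 92 and K = 5, so p_3 = (14 − 1)/(92 − 5) = 13/87 ≈ 0.149.

MAP estimate: 0.149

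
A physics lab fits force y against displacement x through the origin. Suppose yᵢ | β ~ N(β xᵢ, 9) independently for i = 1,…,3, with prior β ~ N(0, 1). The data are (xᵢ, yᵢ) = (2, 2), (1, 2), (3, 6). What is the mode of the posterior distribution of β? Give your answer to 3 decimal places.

β̂_MAP = 1.043

log p(β | y) = −Σ(yᵢ − βxᵢ)²/(2·9) − β²/(2·1) + const.
Setting the derivative to zero: Σxᵢ(yᵢ − βxᵢ)/9 − β/1 = 0, so β = Σxᵢyᵢ / (Σxᵢ² + σ²/τ²).
Σxᵢyᵢ = 2·2 + 1·2 + 3·6 = 24; Σxᵢ² = 14; σ²/τ² = 9.
β̂_MAP = 24 / (14 + 9) = 24/23 ≈ 1.043.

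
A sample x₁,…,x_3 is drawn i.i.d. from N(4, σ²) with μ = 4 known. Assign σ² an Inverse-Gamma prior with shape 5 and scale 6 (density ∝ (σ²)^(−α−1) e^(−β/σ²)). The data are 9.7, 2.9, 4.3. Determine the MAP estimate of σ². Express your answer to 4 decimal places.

σ̂²_MAP = 3.0527

Sum of squared deviations about the known mean: SS = (9.7−4)² + (2.9−4)² + (4.3−4)² = 33.79.
The Normal likelihood contributes (σ²)^(−n/2) exp(−SS/(2σ²)), so the posterior is Inverse-Gamma(α + n/2, β + SS/2) = Inverse-Gamma(6.5, 22.895).
The mode of Inverse-Gamma(a, b) is b/(a+1) = 22.895/7.5 ≈ 3.0527.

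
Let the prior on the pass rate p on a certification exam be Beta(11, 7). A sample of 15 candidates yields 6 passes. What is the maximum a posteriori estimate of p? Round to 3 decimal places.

p̂_MAP = 0.516

Prior: Beta(11, 7).
Data: 6 successes in 15 trials. The binomial likelihood contributes p^6(1−p)^9, so the posterior is Beta(11+6, 7+9) = Beta(17, 16).
For Beta(a, b) with a, b > 1 the mode is (a−1)/(a+b−2) = 16/31 ≈ 0.516.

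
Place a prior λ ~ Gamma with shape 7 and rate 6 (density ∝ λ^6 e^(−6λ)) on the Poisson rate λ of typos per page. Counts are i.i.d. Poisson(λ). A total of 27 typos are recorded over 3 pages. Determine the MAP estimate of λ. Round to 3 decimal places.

Σxᵢ = 27, n = 3.
Posterior ∝ λ^6e^(−6λ) · λ^27e^(−3λ) = λ^33e^(−9λ), i.e. Gamma(shape=34, rate=9).
The mode of a Gamma(a, b) with a ≥ 1 (shape–rate) is (a−1)/b = 33/9 ≈ 3.667.

λ̂_MAP = 3.667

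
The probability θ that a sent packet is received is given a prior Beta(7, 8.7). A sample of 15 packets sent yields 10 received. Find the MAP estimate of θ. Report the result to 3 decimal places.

Prior: Beta(7, 8.7).
Data: 10 successes in 15 trials. The binomial likelihood contributes θ^10(1−θ)^5, so the posterior is Beta(7+10, 8.7+5) = Beta(17, 13.7).
For Beta(a, b) with a, b > 1 the mode is (a−1)/(a+b−2) = 16/28.7 ≈ 0.557.

θ̂_MAP = 0.557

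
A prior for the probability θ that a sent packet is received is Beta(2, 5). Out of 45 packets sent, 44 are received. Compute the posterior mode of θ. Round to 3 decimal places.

Prior: Beta(2, 5).
Data: 44 successes in 45 trials. The binomial likelihood contributes θ^44(1−θ)^1, so the posterior is Beta(2+44, 5+1) = Beta(46, 6).
For Beta(a, b) with a, b > 1 the mode is (a−1)/(a+b−2) = 45/50 ≈ 0.900.

θ̂_MAP = 0.900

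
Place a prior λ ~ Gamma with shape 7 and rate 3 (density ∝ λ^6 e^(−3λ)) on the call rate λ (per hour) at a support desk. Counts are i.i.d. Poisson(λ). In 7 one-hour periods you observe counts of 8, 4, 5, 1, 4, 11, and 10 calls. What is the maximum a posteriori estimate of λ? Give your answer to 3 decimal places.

Σxᵢ = 8+4+5+1+4+11+10 = 43, with n = 7.
Posterior ∝ λ^6e^(−3λ) · λ^43e^(−7λ) = λ^49e^(−10λ), i.e. Gamma(shape=50, rate=10).
The mode of a Gamma(a, b) with a ≥ 1 (shape–rate) is (a−1)/b = 49/10 ≈ 4.900.

λ̂_MAP = 4.900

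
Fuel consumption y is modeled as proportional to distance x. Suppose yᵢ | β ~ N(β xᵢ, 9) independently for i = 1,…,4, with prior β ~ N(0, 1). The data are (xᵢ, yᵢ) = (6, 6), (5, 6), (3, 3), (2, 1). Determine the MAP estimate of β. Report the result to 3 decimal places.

log p(β | y) = −Σ(yᵢ − βxᵢ)²/(2·9) − β²/(2·1) + const.
Setting the derivative to zero: Σxᵢ(yᵢ − βxᵢ)/9 − β/1 = 0, so β = Σxᵢyᵢ / (Σxᵢ² + σ²/τ²).
Σxᵢyᵢ = 6·6 + 5·6 + 3·3 + 2·1 = 77; Σxᵢ² = 74; σ²/τ² = 9.
β̂_MAP = 77 / (74 + 9) = 77/83 ≈ 0.928.

β̂_MAP = 0.928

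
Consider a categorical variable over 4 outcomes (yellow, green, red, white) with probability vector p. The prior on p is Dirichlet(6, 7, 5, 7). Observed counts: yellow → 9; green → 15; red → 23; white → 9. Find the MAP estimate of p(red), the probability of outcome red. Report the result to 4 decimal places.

The posterior is Dirichlet(αᵢ + nᵢ) = Dirichlet(15, 22, 28, 16).
For a Dirichlet(a₁,…,a_K) with all aᵢ > 1, the mode has j-th component (aⱼ − 1)/(Σaᵢ − K).
Here Σaᵢ = 81 and K = 4, so p(red) = (28 − 1)/(81 − 4) = 27/77 ≈ 0.3506.

MAP estimate of p(red) = 0.3506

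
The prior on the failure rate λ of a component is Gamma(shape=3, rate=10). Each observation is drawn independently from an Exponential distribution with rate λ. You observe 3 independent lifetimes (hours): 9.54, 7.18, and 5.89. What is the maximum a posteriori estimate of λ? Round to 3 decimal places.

λ̂_MAP = 0.153

The Exponential(rate=λ) likelihood is ∝ λ^n e^(−λΣtᵢ). Here n = 3 and Σtᵢ = 9.54 + 7.18 + 5.89 = 22.61.
Posterior ∝ λ^2e^(−10λ) · λ^3e^(−22.61λ) = λ^5e^(−32.61λ), i.e. Gamma(6, 32.61).
Mode = (a−1)/b = 5/32.61 ≈ 0.153.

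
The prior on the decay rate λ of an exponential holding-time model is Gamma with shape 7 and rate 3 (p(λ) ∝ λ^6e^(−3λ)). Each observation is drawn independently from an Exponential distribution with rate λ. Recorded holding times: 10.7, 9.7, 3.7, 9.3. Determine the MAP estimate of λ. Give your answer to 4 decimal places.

The Exponential(rate=λ) likelihood is ∝ λ^n e^(−λΣtᵢ). Here n = 4 and Σtᵢ = 10.7 + 9.7 + 3.7 + 9.3 = 33.4.
Posterior ∝ λ^6e^(−3λ) · λ^4e^(−33.4λ) = λ^10e^(−36.4λ), i.e. Gamma(11, 36.4).
Mode = (a−1)/b = 10/36.4 ≈ 0.2747.

λ̂_MAP = 0.2747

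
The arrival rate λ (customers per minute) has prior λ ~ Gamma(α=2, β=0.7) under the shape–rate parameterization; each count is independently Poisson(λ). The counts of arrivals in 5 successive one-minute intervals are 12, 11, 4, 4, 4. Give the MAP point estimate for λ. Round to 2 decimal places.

Σxᵢ = 12+11+4+4+4 = 35, with n = 5.
Posterior ∝ λe^(−0.7λ) · λ^35e^(−5λ) = λ^36e^(−5.7λ), i.e. Gamma(shape=37, rate=5.7).
The mode of a Gamma(a, b) with a ≥ 1 (shape–rate) is (a−1)/b = 36/5.7 ≈ 6.32.

λ̂_MAP = 6.32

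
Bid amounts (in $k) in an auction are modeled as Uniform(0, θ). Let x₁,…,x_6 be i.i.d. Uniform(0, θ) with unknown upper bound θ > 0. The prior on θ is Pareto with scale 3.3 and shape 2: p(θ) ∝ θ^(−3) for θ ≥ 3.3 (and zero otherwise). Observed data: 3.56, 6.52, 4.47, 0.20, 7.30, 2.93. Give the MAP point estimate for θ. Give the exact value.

θ̂_MAP = 7.30

The Uniform(0, θ) likelihood is θ^(−n) for θ ≥ max(xᵢ), zero otherwise. Here max(xᵢ) = 7.30.
Posterior ∝ θ^(−3) · θ^(−6) = θ^(−9) on θ ≥ max(3.3, 7.30) = 7.30.
This density is strictly decreasing in θ, so the posterior mode lies at the lower boundary of the support.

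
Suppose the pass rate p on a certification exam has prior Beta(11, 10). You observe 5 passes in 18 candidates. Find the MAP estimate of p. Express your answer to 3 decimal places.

p̂_MAP = 0.405

Prior: Beta(11, 10).
Data: 5 successes in 18 trials. The binomial likelihood contributes p^5(1−p)^13, so the posterior is Beta(11+5, 10+13) = Beta(16, 23).
For Beta(a, b) with a, b > 1 the mode is (a−1)/(a+b−2) = 15/37 ≈ 0.405.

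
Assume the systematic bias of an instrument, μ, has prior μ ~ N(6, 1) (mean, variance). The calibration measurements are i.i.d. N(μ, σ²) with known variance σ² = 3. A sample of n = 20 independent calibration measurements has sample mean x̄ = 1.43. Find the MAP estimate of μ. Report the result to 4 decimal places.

n = 20, x̄ = 1.43.
For a Normal prior and Normal likelihood with known variance, the posterior is Normal; its mode equals its mean, the precision-weighted average.
Prior precision 1/σ₀² = 1/1 = 1; data precision n/σ² = 20/3.
μ̂ = (1·6 + (20/3)·1.43) / (1 + 20/3) = (233/15)/(23/3) = 233/115 ≈ 2.0261.

μ̂_MAP = 2.0261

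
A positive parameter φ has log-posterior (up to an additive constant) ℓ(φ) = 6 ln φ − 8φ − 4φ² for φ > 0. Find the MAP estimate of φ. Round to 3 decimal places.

ℓ'(φ) = 6/φ − 8 − 8φ. Setting this to zero and multiplying by φ: 8φ² + 8φ − 6 = 0.
φ = (−8 + √(8² + 4·8·6)) / (2·8) = (−8 + √256) / 16 = (−8 + 16)/16 = 1/2.
ℓ''(φ) = −6/φ² − 8 < 0, confirming a maximum.

φ̂_MAP = 0.500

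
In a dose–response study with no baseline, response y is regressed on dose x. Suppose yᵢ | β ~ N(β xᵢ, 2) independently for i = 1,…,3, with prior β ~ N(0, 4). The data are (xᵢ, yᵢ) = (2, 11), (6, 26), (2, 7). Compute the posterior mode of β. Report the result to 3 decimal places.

log p(β | y) = −Σ(yᵢ − βxᵢ)²/(2·2) − β²/(2·4) + const.
Setting the derivative to zero: Σxᵢ(yᵢ − βxᵢ)/2 − β/4 = 0, so β = Σxᵢyᵢ / (Σxᵢ² + σ²/τ²).
Σxᵢyᵢ = 2·11 + 6·26 + 2·7 = 192; Σxᵢ² = 44; σ²/τ² = 0.5.
β̂_MAP = 192 / (44 + 0.5) = 192/44.5 ≈ 4.315.

β̂_MAP = 4.315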